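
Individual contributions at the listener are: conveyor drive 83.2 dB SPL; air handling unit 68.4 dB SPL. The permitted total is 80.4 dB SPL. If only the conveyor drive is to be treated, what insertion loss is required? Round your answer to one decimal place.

Fixed contribution from the other source: Σ 10^(L/10) = 10^(68.4/10) = 6.918e+06 (68.40 dB SPL).
To meet 80.4 dB SPL overall, the treated conveyor drive may contribute at most 10^(80.4/10) − 6.918e+06 = 1.027e+08, i.e. 80.12 dB SPL.
So the conveyor drive must be reduced from 83.2 to 80.12 dB SPL: IL = 3.08 dB.

3.1 dB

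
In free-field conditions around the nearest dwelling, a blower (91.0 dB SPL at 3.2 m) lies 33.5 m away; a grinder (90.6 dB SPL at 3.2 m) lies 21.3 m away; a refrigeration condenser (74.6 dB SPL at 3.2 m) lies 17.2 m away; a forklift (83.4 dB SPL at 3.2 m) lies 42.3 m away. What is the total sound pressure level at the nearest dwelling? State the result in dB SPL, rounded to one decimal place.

76.0 dB SPL

Apply inverse-square spreading to bring every level to the receiver, then sum 10^(L/10).
blower: 91.0 − 20·log₁₀(33.5/3.2) = 91.0 − 20.40 = 70.60 dB SPL.
grinder: 90.6 − 20·log₁₀(21.3/3.2) = 90.6 − 16.46 = 74.14 dB SPL.
refrigeration condenser: 74.6 − 20·log₁₀(17.2/3.2) = 74.6 − 14.61 = 59.99 dB SPL.
forklift: 83.4 − 20·log₁₀(42.3/3.2) = 83.4 − 22.42 = 60.98 dB SPL.
Σ 10^(L/10) = 3.965e+07 → L_total = 10·log₁₀(3.965e+07) = 75.98 dB SPL.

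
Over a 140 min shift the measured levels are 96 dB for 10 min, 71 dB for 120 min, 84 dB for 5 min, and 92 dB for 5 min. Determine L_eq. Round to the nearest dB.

Weight each interval's intensity by its duration and average over T = 140 min:
Σ tᵢ·10^(Lᵢ/10) = 10·10^(96/10) + 120·10^(71/10) + 5·10^(84/10) + 5·10^(92/10) = 5.050e+10.
L_eq = 10·log₁₀(5.050e+10/140) = 85.57 dB.

86 dB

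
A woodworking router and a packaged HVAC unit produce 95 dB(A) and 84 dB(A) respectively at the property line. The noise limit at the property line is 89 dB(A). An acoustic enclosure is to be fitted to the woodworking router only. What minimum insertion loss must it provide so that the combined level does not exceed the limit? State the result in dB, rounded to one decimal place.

The untreated sources together contribute 10^(84/10) = 2.512e+08, i.e. 84.00 dB(A).
To meet 89 dB(A) overall, the treated woodworking router may contribute at most 10^(89/10) − 2.512e+08 = 5.431e+08, i.e. 87.35 dB(A).
Required insertion loss = 95 − 87.35 = 7.65 dB.

7.7 dB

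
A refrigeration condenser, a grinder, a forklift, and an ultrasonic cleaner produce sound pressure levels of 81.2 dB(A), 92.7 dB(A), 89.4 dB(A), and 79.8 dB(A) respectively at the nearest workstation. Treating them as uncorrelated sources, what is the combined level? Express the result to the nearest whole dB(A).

95 dB(A)

For uncorrelated sources the intensities add, so convert each level to linear form, sum, and take 10·log₁₀ of the total.
Σ 10^(L/10) = 10^(81.2/10) + 10^(92.7/10) + 10^(89.4/10) + 10^(79.8/10) = 2.960e+09.
L_total = 10·log₁₀(2.960e+09) = 94.71 dB(A).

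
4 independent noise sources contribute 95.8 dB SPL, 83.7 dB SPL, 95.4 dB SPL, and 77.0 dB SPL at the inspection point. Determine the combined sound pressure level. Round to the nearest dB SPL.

99 dB SPL

Incoherent sources combine by intensity addition: L_total = 10·log₁₀(Σ 10^(L_i/10)).
Σ 10^(L/10) = 10^(95.8/10) + 10^(83.7/10) + 10^(95.4/10) + 10^(77.0/10) = 7.554e+09.
L_total = 10·log₁₀(7.554e+09) = 98.78 dB SPL.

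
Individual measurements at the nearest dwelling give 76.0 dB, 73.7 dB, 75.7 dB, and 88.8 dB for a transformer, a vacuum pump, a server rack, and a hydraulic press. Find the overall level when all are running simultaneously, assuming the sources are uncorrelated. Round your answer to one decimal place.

89.3 dB

Incoherent sources combine by intensity addition: L_total = 10·log₁₀(Σ 10^(L_i/10)).
Σ 10^(L/10) = 10^(76.0/10) + 10^(73.7/10) + 10^(75.7/10) + 10^(88.8/10) = 8.590e+08.
L_total = 10·log₁₀(8.590e+08) = 89.34 dB.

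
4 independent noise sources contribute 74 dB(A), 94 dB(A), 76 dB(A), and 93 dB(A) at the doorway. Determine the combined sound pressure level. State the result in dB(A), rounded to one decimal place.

Incoherent sources combine by intensity addition: L_total = 10·log₁₀(Σ 10^(L_i/10)).
Σ 10^(L/10) = 10^(74/10) + 10^(94/10) + 10^(76/10) + 10^(93/10) = 4.572e+09.
L_total = 10·log₁₀(4.572e+09) = 96.60 dB(A).

96.6 dB(A)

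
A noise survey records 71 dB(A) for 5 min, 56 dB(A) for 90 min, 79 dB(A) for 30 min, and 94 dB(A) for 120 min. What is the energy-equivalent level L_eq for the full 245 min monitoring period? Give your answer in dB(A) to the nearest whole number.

91 dB(A)

Weight each interval's intensity by its duration and average over T = 245 min:
Σ tᵢ·10^(Lᵢ/10) = 5·10^(71/10) + 90·10^(56/10) + 30·10^(79/10) + 120·10^(94/10) = 3.039e+11.
L_eq = 10·log₁₀(3.039e+11/245) = 90.94 dB(A).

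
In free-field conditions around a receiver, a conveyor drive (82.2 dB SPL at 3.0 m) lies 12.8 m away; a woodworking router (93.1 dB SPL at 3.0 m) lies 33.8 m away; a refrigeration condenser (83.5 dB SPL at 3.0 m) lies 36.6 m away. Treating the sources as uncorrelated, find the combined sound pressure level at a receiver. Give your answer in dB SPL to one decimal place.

Propagate each source to the receiver with L = L_ref − 20·log₁₀(r/r_ref), then add intensities.
conveyor drive: 82.2 − 20·log₁₀(12.8/3.0) = 82.2 − 12.60 = 69.60 dB SPL.
woodworking router: 93.1 − 20·log₁₀(33.8/3.0) = 93.1 − 21.04 = 72.06 dB SPL.
refrigeration condenser: 83.5 − 20·log₁₀(36.6/3.0) = 83.5 − 21.73 = 61.77 dB SPL.
Σ 10^(L/10) = 2.671e+07 → L_total = 10·log₁₀(2.671e+07) = 74.27 dB SPL.

74.3 dB SPL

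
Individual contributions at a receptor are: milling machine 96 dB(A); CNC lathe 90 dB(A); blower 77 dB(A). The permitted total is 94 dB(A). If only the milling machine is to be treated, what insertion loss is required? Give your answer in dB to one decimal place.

Fixed contribution from the other sources: Σ 10^(L/10) = 10^(90/10) + 10^(77/10) = 1.050e+09 (90.21 dB(A)).
To meet 94 dB(A) overall, the treated milling machine may contribute at most 10^(94/10) − 1.050e+09 = 1.462e+09, i.e. 91.65 dB(A).
So the milling machine must be reduced from 96 to 91.65 dB(A): IL = 4.35 dB.

4.4 dB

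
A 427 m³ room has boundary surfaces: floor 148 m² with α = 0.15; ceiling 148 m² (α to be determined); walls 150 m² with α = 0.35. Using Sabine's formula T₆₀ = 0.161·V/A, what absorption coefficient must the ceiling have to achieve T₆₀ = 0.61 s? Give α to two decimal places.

0.26

A = 0.161·V/T₆₀ = 0.161·427/0.61 = 112.70 m² sabins.
Absorption from the other surfaces = 148·0.15 + 150·0.35 = 74.70 m², so the ceiling must supply 38.00 m² over 148 m².
α = 38.00/148 = 0.257.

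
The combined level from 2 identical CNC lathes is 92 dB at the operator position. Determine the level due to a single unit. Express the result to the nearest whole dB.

Dividing the total intensity by 2 lowers the level by 10·log₁₀ 2 = 3.010 dB: L₁ = 92 − 3.010.

89 dB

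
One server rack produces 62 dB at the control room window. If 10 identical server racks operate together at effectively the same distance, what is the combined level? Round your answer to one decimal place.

With 10 equal, uncorrelated contributions the intensity is 10× that of one unit, giving a rise of 10·log₁₀ 10.
L_total = 62 + 10·log₁₀(10) = 62 + 10.000 = 72.00 dB.

72.0 dB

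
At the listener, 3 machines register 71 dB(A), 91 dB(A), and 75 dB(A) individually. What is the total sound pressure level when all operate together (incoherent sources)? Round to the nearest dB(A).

For uncorrelated sources the intensities add, so convert each level to linear form, sum, and take 10·log₁₀ of the total.
Σ 10^(L/10) = 10^(71/10) + 10^(91/10) + 10^(75/10) = 1.303e+09.
L_total = 10·log₁₀(1.303e+09) = 91.15 dB(A).

91 dB(A)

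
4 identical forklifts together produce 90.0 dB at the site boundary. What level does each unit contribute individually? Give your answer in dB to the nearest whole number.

Dividing the total intensity by 4 lowers the level by 10·log₁₀ 4 = 6.021 dB: L₁ = 90.0 − 6.021.

84 dB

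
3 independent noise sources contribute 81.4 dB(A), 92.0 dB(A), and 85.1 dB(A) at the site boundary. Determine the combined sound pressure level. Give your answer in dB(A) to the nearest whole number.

93 dB(A)

Incoherent sources combine by intensity addition: L_total = 10·log₁₀(Σ 10^(L_i/10)).
Σ 10^(L/10) = 10^(81.4/10) + 10^(92.0/10) + 10^(85.1/10) = 2.047e+09.
L_total = 10·log₁₀(2.047e+09) = 93.11 dB(A).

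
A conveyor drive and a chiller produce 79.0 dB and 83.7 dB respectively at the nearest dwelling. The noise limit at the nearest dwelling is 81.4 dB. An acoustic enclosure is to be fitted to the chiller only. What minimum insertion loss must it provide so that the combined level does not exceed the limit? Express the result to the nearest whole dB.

6 dB

Everything except the chiller sums to 10^(79.0/10) = 7.943e+07 in linear terms, 79.00 dB.
To meet 81.4 dB overall, the treated chiller may contribute at most 10^(81.4/10) − 7.943e+07 = 5.861e+07, i.e. 77.68 dB.
So the chiller must be reduced from 83.7 to 77.68 dB: IL = 6.02 dB.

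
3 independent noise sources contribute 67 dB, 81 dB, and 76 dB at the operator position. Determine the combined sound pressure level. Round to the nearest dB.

Incoherent sources combine by intensity addition: L_total = 10·log₁₀(Σ 10^(L_i/10)).
Σ 10^(L/10) = 10^(67/10) + 10^(81/10) + 10^(76/10) = 1.707e+08.
L_total = 10·log₁₀(1.707e+08) = 82.32 dB.

82 dB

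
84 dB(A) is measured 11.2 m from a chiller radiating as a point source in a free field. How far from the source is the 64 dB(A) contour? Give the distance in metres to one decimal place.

Point-source spreading drops the level by 20·log₁₀(r₂/r₁); inverting, r₂/r₁ = 10^(ΔL/20).
r₂ = 11.2·10^((84−64)/20) = 11.2·10^(20.0/20) = 112.00 m.

112.0 m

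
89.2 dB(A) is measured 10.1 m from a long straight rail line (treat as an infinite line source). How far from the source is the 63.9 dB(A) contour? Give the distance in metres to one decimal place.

3422.3 m

For a line source L₁ − L₂ = 10·log₁₀(r₂/r₁), so r₂ = r₁·10^((L₁−L₂)/10).
r₂ = 10.1·10^((89.2−63.9)/10) = 10.1·10^(25.3/10) = 3422.33 m.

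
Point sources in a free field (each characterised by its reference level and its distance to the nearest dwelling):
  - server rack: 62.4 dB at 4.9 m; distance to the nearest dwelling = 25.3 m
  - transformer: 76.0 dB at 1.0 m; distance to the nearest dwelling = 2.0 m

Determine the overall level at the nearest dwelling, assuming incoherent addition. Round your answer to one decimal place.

70.0 dB

Apply inverse-square spreading to bring every level to the receiver, then sum 10^(L/10).
server rack: 62.4 − 20·log₁₀(25.3/4.9) = 62.4 − 14.26 = 48.14 dB.
transformer: 76.0 − 20·log₁₀(2.0/1.0) = 76.0 − 6.02 = 69.98 dB.
Σ 10^(L/10) = 1.002e+07 → L_total = 10·log₁₀(1.002e+07) = 70.01 dB.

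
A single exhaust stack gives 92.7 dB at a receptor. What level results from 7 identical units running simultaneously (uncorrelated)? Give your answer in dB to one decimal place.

101.2 dB

N identical incoherent sources raise the level by 10·log₁₀ N.
L_total = 92.7 + 10·log₁₀(7) = 92.7 + 8.451 = 101.15 dB.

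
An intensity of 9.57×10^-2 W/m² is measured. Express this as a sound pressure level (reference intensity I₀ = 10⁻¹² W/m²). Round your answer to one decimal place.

I/I₀ = 9.57×10^-2/10⁻¹² = 9.57×10^10, and L = 10·log₁₀(I/I₀).
L = 10·(0.9809 + 10) = 109.81 dB.

109.8 dB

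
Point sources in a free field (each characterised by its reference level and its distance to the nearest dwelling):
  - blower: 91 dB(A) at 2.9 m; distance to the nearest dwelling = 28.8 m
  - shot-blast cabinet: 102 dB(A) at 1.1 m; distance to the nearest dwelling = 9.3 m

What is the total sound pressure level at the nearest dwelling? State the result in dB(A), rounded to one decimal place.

Propagate each source to the receiver with L = L_ref − 20·log₁₀(r/r_ref), then add intensities.
blower: 91 − 20·log₁₀(28.8/2.9) = 91 − 19.94 = 71.06 dB(A).
shot-blast cabinet: 102 − 20·log₁₀(9.3/1.1) = 102 − 18.54 = 83.46 dB(A).
Σ 10^(L/10) = 2.345e+08 → L_total = 10·log₁₀(2.345e+08) = 83.70 dB(A).

83.7 dB(A)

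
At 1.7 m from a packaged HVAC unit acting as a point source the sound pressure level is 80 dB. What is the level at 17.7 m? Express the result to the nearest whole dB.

60 dB

Spherical spreading from a point source gives a 20·log₁₀(r₂/r₁) drop.
L₂ = 80 − 20·log₁₀(17.7/1.7) = 80 − 20.350 = 59.65 dB.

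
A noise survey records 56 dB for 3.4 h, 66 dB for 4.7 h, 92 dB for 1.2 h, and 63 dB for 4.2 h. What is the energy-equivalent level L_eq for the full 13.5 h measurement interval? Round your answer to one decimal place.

81.6 dB

Weight each interval's intensity by its duration and average over T = 13.5 h:
Σ tᵢ·10^(Lᵢ/10) = 3.4·10^(56/10) + 4.7·10^(66/10) + 1.2·10^(92/10) + 4.2·10^(63/10) = 1.930e+09.
L_eq = 10·log₁₀(1.930e+09/13.5) = 81.55 dB.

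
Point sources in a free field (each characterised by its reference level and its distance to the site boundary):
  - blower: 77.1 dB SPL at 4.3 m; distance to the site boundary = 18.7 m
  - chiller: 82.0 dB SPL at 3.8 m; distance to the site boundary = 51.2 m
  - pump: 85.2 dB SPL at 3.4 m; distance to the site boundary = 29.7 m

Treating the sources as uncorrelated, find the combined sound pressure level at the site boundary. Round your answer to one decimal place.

Propagate each source to the receiver with L = L_ref − 20·log₁₀(r/r_ref), then add intensities.
blower: 77.1 − 20·log₁₀(18.7/4.3) = 77.1 − 12.77 = 64.33 dB SPL.
chiller: 82.0 − 20·log₁₀(51.2/3.8) = 82.0 − 22.59 = 59.41 dB SPL.
pump: 85.2 − 20·log₁₀(29.7/3.4) = 85.2 − 18.83 = 66.37 dB SPL.
Σ 10^(L/10) = 7.924e+06 → L_total = 10·log₁₀(7.924e+06) = 68.99 dB SPL.

69.0 dB SPL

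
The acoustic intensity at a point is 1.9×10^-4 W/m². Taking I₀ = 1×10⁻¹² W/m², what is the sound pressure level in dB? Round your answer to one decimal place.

L = 10·log₁₀(I/I₀) = 10·log₁₀(1.9×10^-4/10⁻¹²) = 10·log₁₀(1.9×10^8).
L = 10·(0.2788 + 8) = 82.79 dB.

82.8 dB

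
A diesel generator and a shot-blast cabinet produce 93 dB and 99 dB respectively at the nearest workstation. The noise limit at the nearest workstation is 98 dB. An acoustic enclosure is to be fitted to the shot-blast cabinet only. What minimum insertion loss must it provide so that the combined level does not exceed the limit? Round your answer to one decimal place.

2.7 dB

Everything except the shot-blast cabinet sums to 10^(93/10) = 1.995e+09 in linear terms, 93.00 dB.
The limit corresponds to 10^(98/10) = 6.310e+09; subtracting the fixed part leaves 4.314e+09 for the shot-blast cabinet, i.e. 96.35 dB.
So the shot-blast cabinet must be reduced from 99 to 96.35 dB: IL = 2.65 dB.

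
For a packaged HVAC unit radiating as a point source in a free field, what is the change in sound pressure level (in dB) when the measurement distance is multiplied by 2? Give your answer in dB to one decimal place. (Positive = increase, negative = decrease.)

-6.0 dB

A point source loses 6 dB per doubling of distance; generally ΔL = −20·log₁₀(r₂/r₁).
ΔL = −20·log₁₀(2) = -6.02 dB.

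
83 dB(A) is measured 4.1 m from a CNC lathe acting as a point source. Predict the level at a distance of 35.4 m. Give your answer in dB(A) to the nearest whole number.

64 dB(A)

Point-source attenuation: ΔL = 20·log₁₀(r₂/r₁) = 20·log₁₀(35.4/4.1) = 18.724 dB.
L₂ = 83 − 20·log₁₀(35.4/4.1) = 83 − 18.724 = 64.28 dB(A).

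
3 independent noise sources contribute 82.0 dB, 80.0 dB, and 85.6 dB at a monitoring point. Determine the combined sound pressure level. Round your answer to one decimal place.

87.9 dB

Incoherent sources combine by intensity addition: L_total = 10·log₁₀(Σ 10^(L_i/10)).
Σ 10^(L/10) = 10^(82.0/10) + 10^(80.0/10) + 10^(85.6/10) = 6.216e+08.
L_total = 10·log₁₀(6.216e+08) = 87.93 dB.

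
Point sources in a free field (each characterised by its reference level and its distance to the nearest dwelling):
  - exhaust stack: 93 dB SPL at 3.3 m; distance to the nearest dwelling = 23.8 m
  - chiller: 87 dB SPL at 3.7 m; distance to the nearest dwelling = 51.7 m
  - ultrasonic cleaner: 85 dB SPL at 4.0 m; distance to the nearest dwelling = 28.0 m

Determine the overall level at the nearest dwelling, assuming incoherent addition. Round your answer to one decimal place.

First find each source's level at the receiver (point-source: −20·log₁₀(r/r_ref)), then combine on an intensity basis.
exhaust stack: 93 − 20·log₁₀(23.8/3.3) = 93 − 17.16 = 75.84 dB SPL.
chiller: 87 − 20·log₁₀(51.7/3.7) = 87 − 22.91 = 64.09 dB SPL.
ultrasonic cleaner: 85 − 20·log₁₀(28.0/4.0) = 85 − 16.90 = 68.10 dB SPL.
Σ 10^(L/10) = 4.738e+07 → L_total = 10·log₁₀(4.738e+07) = 76.76 dB SPL.

76.8 dB SPL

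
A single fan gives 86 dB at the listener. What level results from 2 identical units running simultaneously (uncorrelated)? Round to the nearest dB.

89 dB

N identical incoherent sources raise the level by 10·log₁₀ N.
L_total = 86 + 10·log₁₀(2) = 86 + 3.010 = 89.01 dB.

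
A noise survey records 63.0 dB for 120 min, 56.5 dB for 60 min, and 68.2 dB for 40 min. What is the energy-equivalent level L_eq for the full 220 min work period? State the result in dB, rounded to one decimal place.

The energy average is taken in the linear domain: L_eq = 10·log₁₀[(Σ tᵢ·10^(Lᵢ/10))/T], T = 220 min.
Σ tᵢ·10^(Lᵢ/10) = 120·10^(63.0/10) + 60·10^(56.5/10) + 40·10^(68.2/10) = 5.305e+08.
L_eq = 10·log₁₀(5.305e+08/220) = 63.82 dB.

63.8 dB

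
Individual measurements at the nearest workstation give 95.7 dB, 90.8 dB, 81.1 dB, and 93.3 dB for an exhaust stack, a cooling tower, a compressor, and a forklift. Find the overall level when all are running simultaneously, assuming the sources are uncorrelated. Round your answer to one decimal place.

Incoherent sources combine by intensity addition: L_total = 10·log₁₀(Σ 10^(L_i/10)).
Σ 10^(L/10) = 10^(95.7/10) + 10^(90.8/10) + 10^(81.1/10) + 10^(93.3/10) = 7.184e+09.
L_total = 10·log₁₀(7.184e+09) = 98.56 dB.

98.6 dB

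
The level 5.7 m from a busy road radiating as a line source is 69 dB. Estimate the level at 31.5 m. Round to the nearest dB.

62 dB

Line-source attenuation: ΔL = 10·log₁₀(r₂/r₁) = 10·log₁₀(31.5/5.7) = 7.424 dB.
L₂ = 69 − 10·log₁₀(31.5/5.7) = 69 − 7.424 = 61.58 dB.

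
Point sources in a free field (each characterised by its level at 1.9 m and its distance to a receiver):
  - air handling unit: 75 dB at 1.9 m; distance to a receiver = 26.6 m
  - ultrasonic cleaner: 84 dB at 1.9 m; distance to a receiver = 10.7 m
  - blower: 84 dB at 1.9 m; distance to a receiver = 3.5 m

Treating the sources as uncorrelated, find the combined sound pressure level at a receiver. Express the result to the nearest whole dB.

First find each source's level at the receiver (point-source: −20·log₁₀(r/r_ref)), then combine on an intensity basis.
air handling unit: 75 − 20·log₁₀(26.6/1.9) = 75 − 22.92 = 52.08 dB.
ultrasonic cleaner: 84 − 20·log₁₀(10.7/1.9) = 84 − 15.01 = 68.99 dB.
blower: 84 − 20·log₁₀(3.5/1.9) = 84 − 5.31 = 78.69 dB.
Σ 10^(L/10) = 8.211e+07 → L_total = 10·log₁₀(8.211e+07) = 79.14 dB.

79 dB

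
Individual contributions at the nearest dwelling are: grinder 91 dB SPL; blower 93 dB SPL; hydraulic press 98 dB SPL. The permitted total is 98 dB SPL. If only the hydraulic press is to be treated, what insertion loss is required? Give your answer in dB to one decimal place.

Fixed contribution from the other sources: Σ 10^(L/10) = 10^(91/10) + 10^(93/10) = 3.254e+09 (95.12 dB SPL).
The limit corresponds to 10^(98/10) = 6.310e+09; subtracting the fixed part leaves 3.055e+09 for the hydraulic press, i.e. 94.85 dB SPL.
So the hydraulic press must be reduced from 98 to 94.85 dB SPL: IL = 3.15 dB.

3.1 dB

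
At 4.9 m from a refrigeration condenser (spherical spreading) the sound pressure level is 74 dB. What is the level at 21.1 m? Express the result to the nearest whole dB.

Point-source attenuation: ΔL = 20·log₁₀(r₂/r₁) = 20·log₁₀(21.1/4.9) = 12.682 dB.
L₂ = 74 − 20·log₁₀(21.1/4.9) = 74 − 12.682 = 61.32 dB.

61 dB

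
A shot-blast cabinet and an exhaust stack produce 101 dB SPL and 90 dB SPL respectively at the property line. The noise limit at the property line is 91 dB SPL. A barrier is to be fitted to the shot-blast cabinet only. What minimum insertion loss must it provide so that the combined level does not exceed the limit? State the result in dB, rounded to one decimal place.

16.9 dB

The untreated sources together contribute 10^(90/10) = 1.000e+09, i.e. 90.00 dB SPL.
To meet 91 dB SPL overall, the treated shot-blast cabinet may contribute at most 10^(91/10) − 1.000e+09 = 2.589e+08, i.e. 84.13 dB SPL.
So the shot-blast cabinet must be reduced from 101 to 84.13 dB SPL: IL = 16.87 dB.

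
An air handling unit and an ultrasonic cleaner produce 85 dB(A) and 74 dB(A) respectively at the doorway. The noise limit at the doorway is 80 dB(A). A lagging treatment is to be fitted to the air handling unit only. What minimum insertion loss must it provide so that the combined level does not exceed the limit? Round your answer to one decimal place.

The untreated sources together contribute 10^(74/10) = 2.512e+07, i.e. 74.00 dB(A).
The limit corresponds to 10^(80/10) = 1.000e+08; subtracting the fixed part leaves 7.488e+07 for the air handling unit, i.e. 78.74 dB(A).
So the air handling unit must be reduced from 85 to 78.74 dB(A): IL = 6.26 dB.

6.3 dB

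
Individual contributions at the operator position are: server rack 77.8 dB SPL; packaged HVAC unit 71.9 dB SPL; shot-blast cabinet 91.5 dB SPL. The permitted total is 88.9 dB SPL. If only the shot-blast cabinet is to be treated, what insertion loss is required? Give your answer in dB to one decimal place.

3.0 dB

The untreated sources together contribute 10^(77.8/10) + 10^(71.9/10) = 7.574e+07, i.e. 78.79 dB SPL.
The limit corresponds to 10^(88.9/10) = 7.762e+08; subtracting the fixed part leaves 7.005e+08 for the shot-blast cabinet, i.e. 88.45 dB SPL.
Required insertion loss = 91.5 − 88.45 = 3.05 dB.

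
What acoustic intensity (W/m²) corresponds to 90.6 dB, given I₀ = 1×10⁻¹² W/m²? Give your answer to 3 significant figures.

0.00115 W/m²

I/I₀ = 10^(90.6/10) = 1.148e+09, so I = 1.148e+09 × 10⁻¹² W/m².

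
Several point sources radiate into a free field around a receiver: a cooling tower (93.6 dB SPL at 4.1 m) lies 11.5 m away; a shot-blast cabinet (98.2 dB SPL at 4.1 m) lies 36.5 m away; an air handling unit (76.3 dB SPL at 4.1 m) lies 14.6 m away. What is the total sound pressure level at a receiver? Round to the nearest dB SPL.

First find each source's level at the receiver (point-source: −20·log₁₀(r/r_ref)), then combine on an intensity basis.
cooling tower: 93.6 − 20·log₁₀(11.5/4.1) = 93.6 − 8.96 = 84.64 dB SPL.
shot-blast cabinet: 98.2 − 20·log₁₀(36.5/4.1) = 98.2 − 18.99 = 79.21 dB SPL.
air handling unit: 76.3 − 20·log₁₀(14.6/4.1) = 76.3 − 11.03 = 65.27 dB SPL.
Σ 10^(L/10) = 3.779e+08 → L_total = 10·log₁₀(3.779e+08) = 85.77 dB SPL.

86 dB SPL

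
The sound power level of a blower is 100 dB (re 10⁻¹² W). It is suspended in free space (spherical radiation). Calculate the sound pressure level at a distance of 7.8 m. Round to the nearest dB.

The power spreads over a sphere of area 4π·r², so L_p = L_w − 10·log₁₀(4π·r²).
4π·r² = 764.5 m², 10·log₁₀ of that is 28.834 dB.
L_p = 100 − 28.834 = 71.17 dB.

71 dB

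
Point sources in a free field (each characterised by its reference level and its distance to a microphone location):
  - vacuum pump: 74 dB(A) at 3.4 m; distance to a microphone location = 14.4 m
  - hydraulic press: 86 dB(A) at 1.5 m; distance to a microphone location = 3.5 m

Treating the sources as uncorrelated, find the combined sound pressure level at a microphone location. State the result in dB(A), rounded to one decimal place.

First find each source's level at the receiver (point-source: −20·log₁₀(r/r_ref)), then combine on an intensity basis.
vacuum pump: 74 − 20·log₁₀(14.4/3.4) = 74 − 12.54 = 61.46 dB(A).
hydraulic press: 86 − 20·log₁₀(3.5/1.5) = 86 − 7.36 = 78.64 dB(A).
Σ 10^(L/10) = 7.452e+07 → L_total = 10·log₁₀(7.452e+07) = 78.72 dB(A).

78.7 dB(A)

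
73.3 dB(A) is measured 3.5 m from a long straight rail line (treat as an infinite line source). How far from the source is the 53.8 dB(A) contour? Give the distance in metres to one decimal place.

The 19.5 dB drop corresponds to a distance ratio of 10^(19.5/10) for a line source.
r₂ = 3.5·10^((73.3−53.8)/10) = 3.5·10^(19.5/10) = 311.94 m.

311.9 m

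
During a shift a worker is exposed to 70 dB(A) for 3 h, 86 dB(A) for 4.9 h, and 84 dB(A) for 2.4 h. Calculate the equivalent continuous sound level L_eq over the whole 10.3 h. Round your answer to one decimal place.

L_eq = 10·log₁₀[(1/T)·Σ tᵢ·10^(Lᵢ/10)] with T = 10.3 h.
Σ tᵢ·10^(Lᵢ/10) = 3·10^(70/10) + 4.9·10^(86/10) + 2.4·10^(84/10) = 2.584e+09.
L_eq = 10·log₁₀(2.584e+09/10.3) = 83.99 dB(A).

84.0 dB(A)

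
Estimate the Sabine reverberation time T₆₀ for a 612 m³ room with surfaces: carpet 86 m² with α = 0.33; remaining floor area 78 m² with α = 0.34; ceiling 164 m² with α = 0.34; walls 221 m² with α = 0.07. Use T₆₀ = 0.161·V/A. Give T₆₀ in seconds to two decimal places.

0.78 s

Total absorption A = 86·0.33 + 78·0.34 + 164·0.34 + 221·0.07 = 126.13 m² sabins.
T₆₀ = 0.161 × 612 / 126.13 = 0.781 s.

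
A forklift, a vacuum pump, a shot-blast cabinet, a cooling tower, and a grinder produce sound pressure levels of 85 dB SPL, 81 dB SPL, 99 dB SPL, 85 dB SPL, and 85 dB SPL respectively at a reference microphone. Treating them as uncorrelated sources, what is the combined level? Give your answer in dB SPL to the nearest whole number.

100 dB SPL

Incoherent sources combine by intensity addition: L_total = 10·log₁₀(Σ 10^(L_i/10)).
Σ 10^(L/10) = 10^(85/10) + 10^(81/10) + 10^(99/10) + 10^(85/10) + 10^(85/10) = 9.018e+09.
L_total = 10·log₁₀(9.018e+09) = 99.55 dB SPL.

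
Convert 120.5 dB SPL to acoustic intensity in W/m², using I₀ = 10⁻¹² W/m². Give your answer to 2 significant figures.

1.1 W/m²

I/I₀ = 10^(120.5/10) = 1.122e+12, so I = 1.122e+12 × 10⁻¹² W/m².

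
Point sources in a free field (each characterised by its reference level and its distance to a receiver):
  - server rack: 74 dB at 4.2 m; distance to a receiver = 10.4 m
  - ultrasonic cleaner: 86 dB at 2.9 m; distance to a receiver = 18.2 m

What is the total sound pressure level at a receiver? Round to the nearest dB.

72 dB

Propagate each source to the receiver with L = L_ref − 20·log₁₀(r/r_ref), then add intensities.
server rack: 74 − 20·log₁₀(10.4/4.2) = 74 − 7.88 = 66.12 dB.
ultrasonic cleaner: 86 − 20·log₁₀(18.2/2.9) = 86 − 15.95 = 70.05 dB.
Σ 10^(L/10) = 1.420e+07 → L_total = 10·log₁₀(1.420e+07) = 71.52 dB.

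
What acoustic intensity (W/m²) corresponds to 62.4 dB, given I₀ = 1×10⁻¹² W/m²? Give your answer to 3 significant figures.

1.74e-06 W/m²

I/I₀ = 10^(62.4/10) = 1.738e+06, so I = 1.738e+06 × 10⁻¹² W/m².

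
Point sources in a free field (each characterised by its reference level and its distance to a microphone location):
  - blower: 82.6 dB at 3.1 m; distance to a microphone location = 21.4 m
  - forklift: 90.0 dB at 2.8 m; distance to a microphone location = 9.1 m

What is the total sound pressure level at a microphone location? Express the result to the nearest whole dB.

First find each source's level at the receiver (point-source: −20·log₁₀(r/r_ref)), then combine on an intensity basis.
blower: 82.6 − 20·log₁₀(21.4/3.1) = 82.6 − 16.78 = 65.82 dB.
forklift: 90.0 − 20·log₁₀(9.1/2.8) = 90.0 − 10.24 = 79.76 dB.
Σ 10^(L/10) = 9.849e+07 → L_total = 10·log₁₀(9.849e+07) = 79.93 dB.

80 dB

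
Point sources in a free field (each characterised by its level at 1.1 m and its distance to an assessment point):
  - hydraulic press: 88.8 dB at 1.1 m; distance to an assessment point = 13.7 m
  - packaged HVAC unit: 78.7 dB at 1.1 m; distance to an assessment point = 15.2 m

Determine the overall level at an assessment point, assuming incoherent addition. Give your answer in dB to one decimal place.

67.2 dB

Apply inverse-square spreading to bring every level to the receiver, then sum 10^(L/10).
hydraulic press: 88.8 − 20·log₁₀(13.7/1.1) = 88.8 − 21.91 = 66.89 dB.
packaged HVAC unit: 78.7 − 20·log₁₀(15.2/1.1) = 78.7 − 22.81 = 55.89 dB.
Σ 10^(L/10) = 5.279e+06 → L_total = 10·log₁₀(5.279e+06) = 67.23 dB.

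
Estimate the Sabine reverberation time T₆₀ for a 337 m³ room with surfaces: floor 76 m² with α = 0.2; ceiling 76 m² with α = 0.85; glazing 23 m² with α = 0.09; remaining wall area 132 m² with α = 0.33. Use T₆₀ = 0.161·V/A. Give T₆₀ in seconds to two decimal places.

0.43 s

Summing Sᵢαᵢ: 76·0.2 + 76·0.85 + 23·0.09 + 132·0.33 = 125.43 m².
T₆₀ = 0.161 × 337 / 125.43 = 0.433 s.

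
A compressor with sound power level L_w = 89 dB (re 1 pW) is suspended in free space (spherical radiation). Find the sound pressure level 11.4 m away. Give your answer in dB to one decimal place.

56.9 dB

L_p = L_w − 10·log₁₀(4π·r²) with r = 11.4 m.
4π·r² = 1633 m², 10·log₁₀ of that is 32.130 dB.
L_p = 89 − 32.130 = 56.87 dB.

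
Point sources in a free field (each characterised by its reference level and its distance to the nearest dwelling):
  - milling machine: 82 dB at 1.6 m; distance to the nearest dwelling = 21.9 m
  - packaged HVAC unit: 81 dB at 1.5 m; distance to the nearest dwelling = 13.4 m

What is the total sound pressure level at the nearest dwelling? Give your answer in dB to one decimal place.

Apply inverse-square spreading to bring every level to the receiver, then sum 10^(L/10).
milling machine: 82 − 20·log₁₀(21.9/1.6) = 82 − 22.73 = 59.27 dB.
packaged HVAC unit: 81 − 20·log₁₀(13.4/1.5) = 81 − 19.02 = 61.98 dB.
Σ 10^(L/10) = 2.423e+06 → L_total = 10·log₁₀(2.423e+06) = 63.84 dB.

63.8 dB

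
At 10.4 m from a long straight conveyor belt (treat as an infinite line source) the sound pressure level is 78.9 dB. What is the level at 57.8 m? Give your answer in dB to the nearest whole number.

For a line source, L₂ = L₁ − 10·log₁₀(r₂/r₁).
L₂ = 78.9 − 10·log₁₀(57.8/10.4) = 78.9 − 7.449 = 71.45 dB.

71 dB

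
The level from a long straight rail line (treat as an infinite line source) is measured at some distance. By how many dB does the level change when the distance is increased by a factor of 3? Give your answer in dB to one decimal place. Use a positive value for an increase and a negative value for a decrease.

-4.8 dB

Line-source spreading: ΔL = −10·log₁₀(r₂/r₁).
ΔL = −10·log₁₀(3) = -4.77 dB.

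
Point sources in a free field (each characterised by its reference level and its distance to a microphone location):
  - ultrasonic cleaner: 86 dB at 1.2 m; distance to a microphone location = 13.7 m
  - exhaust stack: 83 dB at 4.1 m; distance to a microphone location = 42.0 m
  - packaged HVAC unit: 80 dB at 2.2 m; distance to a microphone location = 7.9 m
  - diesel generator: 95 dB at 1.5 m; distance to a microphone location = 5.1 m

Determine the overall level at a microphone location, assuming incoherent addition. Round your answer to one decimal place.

84.6 dB

First find each source's level at the receiver (point-source: −20·log₁₀(r/r_ref)), then combine on an intensity basis.
ultrasonic cleaner: 86 − 20·log₁₀(13.7/1.2) = 86 − 21.15 = 64.85 dB.
exhaust stack: 83 − 20·log₁₀(42.0/4.1) = 83 − 20.21 = 62.79 dB.
packaged HVAC unit: 80 − 20·log₁₀(7.9/2.2) = 80 − 11.10 = 68.90 dB.
diesel generator: 95 − 20·log₁₀(5.1/1.5) = 95 − 10.63 = 84.37 dB.
Σ 10^(L/10) = 2.863e+08 → L_total = 10·log₁₀(2.863e+08) = 84.57 dB.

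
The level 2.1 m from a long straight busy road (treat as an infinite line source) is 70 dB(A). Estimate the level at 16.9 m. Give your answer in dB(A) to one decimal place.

For a line source, L₂ = L₁ − 10·log₁₀(r₂/r₁).
L₂ = 70 − 10·log₁₀(16.9/2.1) = 70 − 9.057 = 60.94 dB(A).

60.9 dB(A)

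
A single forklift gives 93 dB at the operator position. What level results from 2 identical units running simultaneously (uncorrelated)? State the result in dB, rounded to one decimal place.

96.0 dB

L_total = L₁ + 10·log₁₀ N for N identical incoherent sources.
L_total = 93 + 10·log₁₀(2) = 93 + 3.010 = 96.01 dB.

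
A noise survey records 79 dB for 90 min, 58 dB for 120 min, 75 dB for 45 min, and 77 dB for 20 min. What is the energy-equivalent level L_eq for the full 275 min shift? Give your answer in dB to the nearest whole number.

75 dB

Weight each interval's intensity by its duration and average over T = 275 min:
Σ tᵢ·10^(Lᵢ/10) = 90·10^(79/10) + 120·10^(58/10) + 45·10^(75/10) + 20·10^(77/10) = 9.650e+09.
L_eq = 10·log₁₀(9.650e+09/275) = 75.45 dB.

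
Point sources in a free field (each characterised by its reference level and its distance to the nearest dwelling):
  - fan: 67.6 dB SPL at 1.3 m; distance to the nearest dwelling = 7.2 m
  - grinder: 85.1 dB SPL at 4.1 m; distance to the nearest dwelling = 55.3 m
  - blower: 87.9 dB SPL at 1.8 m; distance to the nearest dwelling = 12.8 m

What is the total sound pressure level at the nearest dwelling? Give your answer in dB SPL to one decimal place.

First find each source's level at the receiver (point-source: −20·log₁₀(r/r_ref)), then combine on an intensity basis.
fan: 67.6 − 20·log₁₀(7.2/1.3) = 67.6 − 14.87 = 52.73 dB SPL.
grinder: 85.1 − 20·log₁₀(55.3/4.1) = 85.1 − 22.60 = 62.50 dB SPL.
blower: 87.9 − 20·log₁₀(12.8/1.8) = 87.9 − 17.04 = 70.86 dB SPL.
Σ 10^(L/10) = 1.416e+07 → L_total = 10·log₁₀(1.416e+07) = 71.51 dB SPL.

71.5 dB SPL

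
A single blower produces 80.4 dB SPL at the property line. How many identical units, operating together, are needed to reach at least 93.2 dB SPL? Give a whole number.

20

The shortfall is 93.2 − 80.4 = 12.8 dB, and N units add 10·log₁₀ N, so need 10·log₁₀ N ≥ 12.8.
N ≥ 10^(12.8/10) = 19.055, so N = 20.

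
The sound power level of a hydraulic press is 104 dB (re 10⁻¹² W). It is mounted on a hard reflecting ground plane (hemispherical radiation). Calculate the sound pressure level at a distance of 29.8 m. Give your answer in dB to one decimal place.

Free-field hemispherical radiation: L_p = L_w − 10·log₁₀(2π·r²), r = 29.8 m.
2π·r² = 5580 m², 10·log₁₀ of that is 37.466 dB.
L_p = 104 − 37.466 = 66.53 dB.

66.5 dB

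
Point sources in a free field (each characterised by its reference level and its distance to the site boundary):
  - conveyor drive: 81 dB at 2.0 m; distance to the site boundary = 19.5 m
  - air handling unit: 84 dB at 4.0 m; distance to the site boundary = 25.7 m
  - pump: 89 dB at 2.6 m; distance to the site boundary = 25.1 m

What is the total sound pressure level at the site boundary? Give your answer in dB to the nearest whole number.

72 dB

First find each source's level at the receiver (point-source: −20·log₁₀(r/r_ref)), then combine on an intensity basis.
conveyor drive: 81 − 20·log₁₀(19.5/2.0) = 81 − 19.78 = 61.22 dB.
air handling unit: 84 − 20·log₁₀(25.7/4.0) = 84 − 16.16 = 67.84 dB.
pump: 89 − 20·log₁₀(25.1/2.6) = 89 − 19.69 = 69.31 dB.
Σ 10^(L/10) = 1.593e+07 → L_total = 10·log₁₀(1.593e+07) = 72.02 dB.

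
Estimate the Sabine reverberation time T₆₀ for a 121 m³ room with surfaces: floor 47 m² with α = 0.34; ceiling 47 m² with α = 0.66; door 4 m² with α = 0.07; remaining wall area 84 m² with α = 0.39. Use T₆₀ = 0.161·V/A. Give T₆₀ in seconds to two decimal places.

Summing Sᵢαᵢ: 47·0.34 + 47·0.66 + 4·0.07 + 84·0.39 = 80.04 m².
T₆₀ = 0.161 × 121 / 80.04 = 0.243 s.

0.24 s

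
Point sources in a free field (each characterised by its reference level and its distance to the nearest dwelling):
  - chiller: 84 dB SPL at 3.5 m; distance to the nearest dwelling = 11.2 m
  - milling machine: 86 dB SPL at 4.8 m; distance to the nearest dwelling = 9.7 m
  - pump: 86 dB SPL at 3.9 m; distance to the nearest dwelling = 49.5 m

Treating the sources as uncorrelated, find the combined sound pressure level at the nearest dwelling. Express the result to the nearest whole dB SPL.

Propagate each source to the receiver with L = L_ref − 20·log₁₀(r/r_ref), then add intensities.
chiller: 84 − 20·log₁₀(11.2/3.5) = 84 − 10.10 = 73.90 dB SPL.
milling machine: 86 − 20·log₁₀(9.7/4.8) = 86 − 6.11 = 79.89 dB SPL.
pump: 86 − 20·log₁₀(49.5/3.9) = 86 − 22.07 = 63.93 dB SPL.
Σ 10^(L/10) = 1.245e+08 → L_total = 10·log₁₀(1.245e+08) = 80.95 dB SPL.

81 dB SPL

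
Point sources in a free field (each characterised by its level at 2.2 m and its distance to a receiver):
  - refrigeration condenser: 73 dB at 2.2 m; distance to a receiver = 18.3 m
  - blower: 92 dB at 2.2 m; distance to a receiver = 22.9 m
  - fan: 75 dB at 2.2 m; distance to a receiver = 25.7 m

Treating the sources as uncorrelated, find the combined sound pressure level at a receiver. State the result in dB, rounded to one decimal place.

71.8 dB

Propagate each source to the receiver with L = L_ref − 20·log₁₀(r/r_ref), then add intensities.
refrigeration condenser: 73 − 20·log₁₀(18.3/2.2) = 73 − 18.40 = 54.60 dB.
blower: 92 − 20·log₁₀(22.9/2.2) = 92 − 20.35 = 71.65 dB.
fan: 75 − 20·log₁₀(25.7/2.2) = 75 − 21.35 = 53.65 dB.
Σ 10^(L/10) = 1.515e+07 → L_total = 10·log₁₀(1.515e+07) = 71.80 dB.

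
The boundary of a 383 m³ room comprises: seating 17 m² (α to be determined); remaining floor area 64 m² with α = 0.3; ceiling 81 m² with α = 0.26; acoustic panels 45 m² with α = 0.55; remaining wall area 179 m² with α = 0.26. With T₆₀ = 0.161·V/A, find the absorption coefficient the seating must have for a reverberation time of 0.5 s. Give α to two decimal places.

0.69

Required total absorption A = 0.161·383/0.5 = 123.33 m².
Absorption from the other surfaces = 64·0.3 + 81·0.26 + 45·0.55 + 179·0.26 = 111.55 m², so the seating must supply 11.78 m² over 17 m².
α = 11.78/17 = 0.693.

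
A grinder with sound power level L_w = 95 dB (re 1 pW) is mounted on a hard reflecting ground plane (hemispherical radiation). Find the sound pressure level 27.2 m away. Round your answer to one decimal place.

58.3 dB

Free-field hemispherical radiation: L_p = L_w − 10·log₁₀(2π·r²), r = 27.2 m.
2π·r² = 4649 m², 10·log₁₀ of that is 36.673 dB.
L_p = 95 − 36.673 = 58.33 dB.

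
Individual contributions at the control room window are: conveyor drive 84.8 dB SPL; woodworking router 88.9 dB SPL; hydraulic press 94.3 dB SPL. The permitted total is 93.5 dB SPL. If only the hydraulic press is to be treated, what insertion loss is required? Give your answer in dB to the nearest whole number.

4 dB

Everything except the hydraulic press sums to 10^(84.8/10) + 10^(88.9/10) = 1.078e+09 in linear terms, 90.33 dB SPL.
To meet 93.5 dB SPL overall, the treated hydraulic press may contribute at most 10^(93.5/10) − 1.078e+09 = 1.160e+09, i.e. 90.65 dB SPL.
Required insertion loss = 94.3 − 90.65 = 3.65 dB.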